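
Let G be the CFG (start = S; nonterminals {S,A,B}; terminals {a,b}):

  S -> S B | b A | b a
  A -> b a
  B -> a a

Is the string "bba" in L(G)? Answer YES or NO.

CNF form of G:
  S -> S B | T0 A | T0 T1
  A -> T0 T1
  B -> T1 T1
  T0 -> b
  T1 -> a

Fill CYK table bottom-up:
  [0..0]={T0}  "b"  orig:{}
  [1..1]={T0}  "b"  orig:{}
  [2..2]={T1}  "a"  orig:{}
  [0..1]=∅  "bb"
  [1..2]={A,S}  "ba"
  [0..2]={S}  "bba"

S ∈ T[0,2] ⇒ YES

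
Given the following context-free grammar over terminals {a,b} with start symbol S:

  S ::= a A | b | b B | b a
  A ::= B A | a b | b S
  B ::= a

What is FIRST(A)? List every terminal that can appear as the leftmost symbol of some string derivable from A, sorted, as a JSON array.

FIRST iteration:
iter 1:
  A via A→a b: +{a}
  A via A→b S: +{b}
  B via B→a: +{a}
  S via S→a A: +{a}
  S via S→b: +{b}
  FIRST[S]={a,b}  FIRST[A]={a,b}  FIRST[B]={a}
iter 2: (stable)
  FIRST[S]={a,b}  FIRST[A]={a,b}  FIRST[B]={a}

FIRST(A) = ["a", "b"]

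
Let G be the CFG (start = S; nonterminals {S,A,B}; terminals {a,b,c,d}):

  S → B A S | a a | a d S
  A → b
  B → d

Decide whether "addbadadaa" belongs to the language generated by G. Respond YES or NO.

Convert to CNF:
  S -> B X2 | T0 T0 | T0 X3
  A -> b
  B -> d
  T0 -> a
  T1 -> d
  X2 -> A S
  X3 -> T1 S

Fill CYK table bottom-up:
  T[0,0] 'a' = {T0}  orig:{}
  T[1,1] 'd' = {B,T1}  orig:{B}
  T[2,2] 'd' = {B,T1}  orig:{B}
  T[3,3] 'b' = {A}
  T[4,4] 'a' = {T0}  orig:{}
  T[5,5] 'd' = {B,T1}  orig:{B}
  T[6,6] 'a' = {T0}  orig:{}
  T[7,7] 'd' = {B,T1}  orig:{B}
  T[8,8] 'a' = {T0}  orig:{}
  T[9,9] 'a' = {T0}  orig:{}
  T[0,1] 'ad' = ∅
  T[1,2] 'dd' = ∅
  T[2,3] 'db' = ∅
  T[3,4] 'ba' = ∅
  T[4,5] 'ad' = ∅
  T[5,6] 'da' = ∅
  T[6,7] 'ad' = ∅
  T[7,8] 'da' = ∅
  T[8,9] 'aa' = {S}
  T[0,2] 'add' = ∅
  T[1,3] 'ddb' = ∅
  T[2,4] 'dba' = ∅
  T[3,5] 'bad' = ∅
  T[4,6] 'ada' = ∅
  T[5,7] 'dad' = ∅
  T[6,8] 'ada' = ∅
  T[7,9] 'daa' = {X3}  orig:{}
  T[0,3] 'addb' = ∅
  T[1,4] 'ddba' = ∅
  T[2,5] 'dbad' = ∅
  T[3,6] 'bada' = ∅
  T[4,7] 'adad' = ∅
  T[5,8] 'dada' = ∅
  T[6,9] 'adaa' = {S}
  T[0,4] 'addba' = ∅
  T[1,5] 'ddbad' = ∅
  T[2,6] 'dbada' = ∅
  T[3,7] 'badad' = ∅
  T[4,8] 'adada' = ∅
  T[5,9] 'dadaa' = {X3}  orig:{}
  T[0,5] 'addbad' = ∅
  T[1,6] 'ddbada' = ∅
  T[2,7] 'dbadad' = ∅
  T[3,8] 'badada' = ∅
  T[4,9] 'adadaa' = {S}
  T[0,6] 'addbada' = ∅
  T[1,7] 'ddbadad' = ∅
  T[2,8] 'dbadada' = ∅
  T[3,9] 'badadaa' = {X2}  orig:{}
  T[0,7] 'addbadad' = ∅
  T[1,8] 'ddbadada' = ∅
  T[2,9] 'dbadadaa' = {S}
  T[0,8] 'addbadada' = ∅
  T[1,9] 'ddbadadaa' = {X3}  orig:{}
  T[0,9] 'addbadadaa' = {S}

S ∈ T[0,9] ⇒ YES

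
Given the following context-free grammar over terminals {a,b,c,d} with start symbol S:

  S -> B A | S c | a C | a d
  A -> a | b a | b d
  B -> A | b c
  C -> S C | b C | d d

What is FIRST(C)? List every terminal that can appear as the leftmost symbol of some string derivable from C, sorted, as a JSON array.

Compute FIRST by fixpoint:
pass 1:
  A via A→a: +{a}
  A via A→b a: +{b}
  B via B→A: +{a,b}
  C via C→b C: +{b}
  C via C→d d: +{d}
  S via S→B A: +{a,b}
  FIRST(S)={a,b}  FIRST(A)={a,b}  FIRST(B)={a,b}  FIRST(C)={b,d}
pass 2:
  C via C→S C: +{a}
  FIRST(S)={a,b}  FIRST(A)={a,b}  FIRST(B)={a,b}  FIRST(C)={a,b,d}
pass 3: done
  FIRST(S)={a,b}  FIRST(A)={a,b}  FIRST(B)={a,b}  FIRST(C)={a,b,d}

FIRST(C) = ["a", "b", "d"]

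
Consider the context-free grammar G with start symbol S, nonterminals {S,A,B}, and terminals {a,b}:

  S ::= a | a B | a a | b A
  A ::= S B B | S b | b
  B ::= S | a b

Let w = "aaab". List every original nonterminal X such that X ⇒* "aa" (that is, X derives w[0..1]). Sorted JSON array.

Convert to CNF:
  S -> T0 A | T1 B | T1 T1 | a
  A -> S T0 | S X2 | b
  B -> T0 A | T1 B | T1 T0 | T1 T1 | a
  T0 -> b
  T1 -> a
  X2 -> B B

CYK fill (cells [i..j] with 0 ≤ i ≤ j ≤ 1 only):
  T[0,0] 'a' = {B,S,T1}  orig:{B,S}
  T[1,1] 'a' = {B,S,T1}  orig:{B,S}
  T[0,1] 'aa' = {B,S,X2}  orig:{B,S}

Original NTs in T[0,1] deriving "aa": ["B", "S"]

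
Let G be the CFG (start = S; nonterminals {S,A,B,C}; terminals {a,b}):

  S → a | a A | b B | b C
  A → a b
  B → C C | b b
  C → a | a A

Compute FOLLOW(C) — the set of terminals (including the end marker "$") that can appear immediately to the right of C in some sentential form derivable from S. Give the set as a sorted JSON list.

Compute FIRST by fixpoint:
iter 1:
  A via A→a b: +{a}
  B via B→b b: +{b}
  C via C→a: +{a}
  S via S→a: +{a}
  S via S→b B: +{b}
  FIRST(S)={a,b}  FIRST(A)={a}  FIRST(B)={b}  FIRST(C)={a}
iter 2:
  B via B→C C: +{a}
  FIRST(S)={a,b}  FIRST(A)={a}  FIRST(B)={a,b}  FIRST(C)={a}
iter 3: (no change)
  FIRST(S)={a,b}  FIRST(A)={a}  FIRST(B)={a,b}  FIRST(C)={a}

FOLLOW iteration:
seed FOLLOW(S) with $
round 1:
  B→C C: FOLLOW(C) ⊇ FIRST(C) = {a}; new: +{a}
  C→a A: FOLLOW(A) ⊇ FOLLOW(C) ⊇ {a}; new: +{a}
  S→a A: FOLLOW(A) ⊇ FOLLOW(S) ⊇ {$}; new: +{$}
  S→b B: FOLLOW(B) ⊇ FOLLOW(S) ⊇ {$}; new: +{$}
  S→b C: FOLLOW(C) ⊇ FOLLOW(S) ⊇ {$}; new: +{$}
  FOLLOW[S]={$}  FOLLOW[A]={$,a}  FOLLOW[B]={$}  FOLLOW[C]={$,a}
round 2: (no change)
  FOLLOW[S]={$}  FOLLOW[A]={$,a}  FOLLOW[B]={$}  FOLLOW[C]={$,a}

FOLLOW(C) = ["$", "a"]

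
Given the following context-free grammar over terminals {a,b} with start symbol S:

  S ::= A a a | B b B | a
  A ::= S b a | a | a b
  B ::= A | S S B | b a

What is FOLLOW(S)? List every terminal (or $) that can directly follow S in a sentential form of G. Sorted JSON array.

FIRST sets, iterate to fixpoint:
round 1:
  A via A→a: +{a}
  B via B→A: +{a}
  B via B→b a: +{b}
  S via S→A a a: +{a}
  S via S→B b B: +{b}
  S: {a,b}  A: {a}  B: {a,b}
round 2:
  A via A→S b a: +{b}
  S: {a,b}  A: {a,b}  B: {a,b}
round 3: (stable)
  S: {a,b}  A: {a,b}  B: {a,b}

FOLLOW iteration:
FOLLOW(S) := {$}
round 1:
  A→S b a: FOLLOW(S) ⊇ FIRST(b) = {b}; new: +{b}
  B→S S B: FOLLOW(S) ⊇ FIRST(S) = {a,b}; new: +{a}
  S→A a a: FOLLOW(A) ⊇ FIRST(a) = {a}; new: +{a}
  S→B b B: FOLLOW(B) ⊇ FIRST(b) = {b}; new: +{b}
  S→B b B: FOLLOW(B) ⊇ FOLLOW(S) ⊇ {$,a,b}; new: +{$,a}
  S: {$,a,b}  A: {a}  B: {$,a,b}
round 2:
  B→A: FOLLOW(A) ⊇ FOLLOW(B) ⊇ {$,a,b}; new: +{$,b}
  S: {$,a,b}  A: {$,a,b}  B: {$,a,b}
round 3: (no change)
  S: {$,a,b}  A: {$,a,b}  B: {$,a,b}

FOLLOW(S) = ["$", "a", "b"]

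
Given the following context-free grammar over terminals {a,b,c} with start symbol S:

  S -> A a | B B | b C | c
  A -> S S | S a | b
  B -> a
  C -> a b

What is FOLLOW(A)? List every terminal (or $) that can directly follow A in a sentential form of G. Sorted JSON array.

FIRST iteration:
iter 1:
  A via A→b: +{b}
  B via B→a: +{a}
  C via C→a b: +{a}
  S via S→A a: +{b}
  S via S→B B: +{a}
  S via S→c: +{c}
  FIRST(S)={a,b,c}  FIRST(A)={b}  FIRST(B)={a}  FIRST(C)={a}
iter 2:
  A via A→S S: +{a,c}
  FIRST(S)={a,b,c}  FIRST(A)={a,b,c}  FIRST(B)={a}  FIRST(C)={a}
iter 3: (no change)
  FIRST(S)={a,b,c}  FIRST(A)={a,b,c}  FIRST(B)={a}  FIRST(C)={a}

Compute FOLLOW by fixpoint:
initialize: $ ∈ FOLLOW(S)
[1]
  A→S S: FOLLOW(S) ⊇ FIRST(S) = {a,b,c}; new: +{a,b,c}
  S→A a: FOLLOW(A) ⊇ FIRST(a) = {a}; new: +{a}
  S→B B: FOLLOW(B) ⊇ FIRST(B) = {a}; new: +{a}
  S→B B: FOLLOW(B) ⊇ FOLLOW(S) ⊇ {$,a,b,c}; new: +{$,b,c}
  S→b C: FOLLOW(C) ⊇ FOLLOW(S) ⊇ {$,a,b,c}; new: +{$,a,b,c}
  FOLLOW[S]={$,a,b,c}  FOLLOW[A]={a}  FOLLOW[B]={$,a,b,c}  FOLLOW[C]={$,a,b,c}
[2] (stable)
  FOLLOW[S]={$,a,b,c}  FOLLOW[A]={a}  FOLLOW[B]={$,a,b,c}  FOLLOW[C]={$,a,b,c}

FOLLOW(A) = ["a"]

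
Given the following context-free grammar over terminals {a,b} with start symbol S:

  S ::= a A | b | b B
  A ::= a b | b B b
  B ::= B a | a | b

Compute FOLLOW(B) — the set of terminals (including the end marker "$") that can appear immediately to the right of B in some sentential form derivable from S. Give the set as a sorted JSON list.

Compute FIRST by fixpoint:
round 1:
  A via A→a b: +{a}
  A via A→b B b: +{b}
  B via B→a: +{a}
  B via B→b: +{b}
  S via S→a A: +{a}
  S via S→b: +{b}
  FIRST(S)={a,b}  FIRST(A)={a,b}  FIRST(B)={a,b}
round 2: done
  FIRST(S)={a,b}  FIRST(A)={a,b}  FIRST(B)={a,b}

Compute FOLLOW by fixpoint:
FOLLOW(S) := {$}
iter 1:
  A→b B b: FOLLOW(B) ⊇ FIRST(b) = {b}; new: +{b}
  B→B a: FOLLOW(B) ⊇ FIRST(a) = {a}; new: +{a}
  S→a A: FOLLOW(A) ⊇ FOLLOW(S) ⊇ {$}; new: +{$}
  S→b B: FOLLOW(B) ⊇ FOLLOW(S) ⊇ {$}; new: +{$}
  S: {$}  A: {$}  B: {$,a,b}
iter 2: (stable)
  S: {$}  A: {$}  B: {$,a,b}

FOLLOW(B) = ["$", "a", "b"]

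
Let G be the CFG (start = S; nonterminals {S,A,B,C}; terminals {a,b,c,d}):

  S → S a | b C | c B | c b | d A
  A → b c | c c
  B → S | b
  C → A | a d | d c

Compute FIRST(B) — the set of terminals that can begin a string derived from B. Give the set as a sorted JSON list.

FIRST sets, iterate to fixpoint:
[1]
  A via A→b c: +{b}
  A via A→c c: +{c}
  B via B→b: +{b}
  C via C→A: +{b,c}
  C via C→a d: +{a}
  C via C→d c: +{d}
  S via S→b C: +{b}
  S via S→c B: +{c}
  S via S→d A: +{d}
  FIRST(S)={b,c,d}  FIRST(A)={b,c}  FIRST(B)={b}  FIRST(C)={a,b,c,d}
[2]
  B via B→S: +{c,d}
  FIRST(S)={b,c,d}  FIRST(A)={b,c}  FIRST(B)={b,c,d}  FIRST(C)={a,b,c,d}
[3] (stable)
  FIRST(S)={b,c,d}  FIRST(A)={b,c}  FIRST(B)={b,c,d}  FIRST(C)={a,b,c,d}

FIRST(B) = ["b", "c", "d"]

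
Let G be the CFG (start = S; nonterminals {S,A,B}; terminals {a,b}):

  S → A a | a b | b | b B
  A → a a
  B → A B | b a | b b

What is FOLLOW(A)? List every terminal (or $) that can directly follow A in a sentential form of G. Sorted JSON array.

FIRST sets, iterate to fixpoint:
[1]
  A via A→a a: +{a}
  B via B→A B: +{a}
  B via B→b a: +{b}
  S via S→A a: +{a}
  S via S→b: +{b}
  FIRST[S]={a,b}  FIRST[A]={a}  FIRST[B]={a,b}
[2] (stable)
  FIRST[S]={a,b}  FIRST[A]={a}  FIRST[B]={a,b}

Compute FOLLOW by fixpoint:
seed FOLLOW(S) with $
[1]
  B→A B: FOLLOW(A) ⊇ FIRST(B) = {a,b}; new: +{a,b}
  S→b B: FOLLOW(B) ⊇ FOLLOW(S) ⊇ {$}; new: +{$}
  S: {$}  A: {a,b}  B: {$}
[2] — fixpoint
  S: {$}  A: {a,b}  B: {$}

FOLLOW(A) = ["a", "b"]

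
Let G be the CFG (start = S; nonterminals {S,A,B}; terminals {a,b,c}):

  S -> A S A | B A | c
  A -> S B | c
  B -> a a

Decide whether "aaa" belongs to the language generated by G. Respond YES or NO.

Convert to CNF:
  S -> A X1 | B A | c
  A -> S B | c
  B -> T0 T0
  T0 -> a
  X1 -> S A

CYK fill:
  T[0,0] 'a' = {T0}  orig:{}
  T[1,1] 'a' = {T0}  orig:{}
  T[2,2] 'a' = {T0}  orig:{}
  T[0,1] 'aa' = {B}
  T[1,2] 'aa' = {B}
  T[0,2] 'aaa' = ∅

S ∉ T[0,2] ⇒ NO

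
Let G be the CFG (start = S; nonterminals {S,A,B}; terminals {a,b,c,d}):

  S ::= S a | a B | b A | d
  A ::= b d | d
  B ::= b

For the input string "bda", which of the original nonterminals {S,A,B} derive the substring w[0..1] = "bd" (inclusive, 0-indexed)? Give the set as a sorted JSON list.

CNF form of G:
  S -> S T2 | T0 A | T2 B | d
  A -> T0 T1 | d
  B -> b
  T0 -> b
  T1 -> d
  T2 -> a

CYK table (by increasing span), restricted to cells inside w[0..1]:
  T[0,0] 'b' = {B,T0}  orig:{B}
  T[1,1] 'd' = {A,S,T1}  orig:{A,S}
  T[0,1] 'bd' = {A,S}

Original NTs in T[0,1] deriving "bd": ["A", "S"]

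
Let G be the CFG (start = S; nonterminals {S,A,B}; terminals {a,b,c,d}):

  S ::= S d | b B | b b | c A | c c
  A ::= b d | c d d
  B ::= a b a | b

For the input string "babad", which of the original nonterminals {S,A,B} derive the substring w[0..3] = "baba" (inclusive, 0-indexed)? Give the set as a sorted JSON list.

CNF form of G:
  S -> S T1 | T0 B | T0 T0 | T2 A | T2 T2
  A -> T0 T1 | T2 X4
  B -> T3 X5 | b
  T0 -> b
  T1 -> d
  T2 -> c
  T3 -> a
  X4 -> T1 T1
  X5 -> T0 T3

CYK fill (cells [i..j] with 0 ≤ i ≤ j ≤ 3 only):
  cell(0,0) b: {B,T0}  orig:{B}
  cell(1,1) a: {T3}  orig:{}
  cell(2,2) b: {B,T0}  orig:{B}
  cell(3,3) a: {T3}  orig:{}
  cell(0,1) ba: {X5}  orig:{}
  cell(1,2) ab: ∅
  cell(2,3) ba: {X5}  orig:{}
  cell(0,2) bab: ∅
  cell(1,3) aba: {B}
  cell(0,3) baba: {S}

Original NTs in T[0,3] deriving "baba": ["S"]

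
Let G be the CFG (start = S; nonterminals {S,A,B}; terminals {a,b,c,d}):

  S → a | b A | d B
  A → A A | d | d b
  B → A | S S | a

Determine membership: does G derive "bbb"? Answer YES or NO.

CNF form of G:
  S -> T0 B | T1 A | a
  A -> A A | T0 T1 | d
  B -> A A | S S | T0 T1 | a | d
  T0 -> d
  T1 -> b

CYK fill:
  cell(0,0) b: {T1}  orig:{}
  cell(1,1) b: {T1}  orig:{}
  cell(2,2) b: {T1}  orig:{}
  cell(0,1) bb: ∅
  cell(1,2) bb: ∅
  cell(0,2) bbb: ∅

S ∉ T[0,2] ⇒ NO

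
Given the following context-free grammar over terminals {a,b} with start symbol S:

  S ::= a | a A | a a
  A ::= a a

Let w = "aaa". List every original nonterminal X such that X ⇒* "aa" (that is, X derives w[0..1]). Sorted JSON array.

CNF form of G:
  S -> T0 A | T0 T0 | a
  A -> T0 T0
  T0 -> a

Fill CYK table bottom-up, restricted to cells inside w[0..1]:
  [0..0]={S,T0}  "a"  orig:{S}
  [1..1]={S,T0}  "a"  orig:{S}
  [0..1]={A,S}  "aa"

Original NTs in T[0,1] deriving "aa": ["A", "S"]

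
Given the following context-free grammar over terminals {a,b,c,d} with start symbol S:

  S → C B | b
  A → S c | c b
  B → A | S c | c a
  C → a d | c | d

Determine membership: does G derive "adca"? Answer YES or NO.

Convert to CNF:
  S -> C B | b
  A -> S T0 | T0 T1
  B -> S T0 | T0 T1 | T0 T2
  C -> T2 T3 | c | d
  T0 -> c
  T1 -> b
  T2 -> a
  T3 -> d

CYK table (by increasing span):
  [0..0]={T2}  "a"  orig:{}
  [1..1]={C,T3}  "d"  orig:{C}
  [2..2]={C,T0}  "c"  orig:{C}
  [3..3]={T2}  "a"  orig:{}
  [0..1]={C}  "ad"
  [1..2]=∅  "dc"
  [2..3]={B}  "ca"
  [0..2]=∅  "adc"
  [1..3]={S}  "dca"
  [0..3]={S}  "adca"

S ∈ T[0,3] ⇒ YES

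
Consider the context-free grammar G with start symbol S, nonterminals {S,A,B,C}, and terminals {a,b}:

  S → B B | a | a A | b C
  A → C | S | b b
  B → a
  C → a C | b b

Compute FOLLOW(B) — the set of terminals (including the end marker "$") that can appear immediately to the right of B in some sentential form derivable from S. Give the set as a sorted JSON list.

FIRST iteration:
[1]
  A via A→b b: +{b}
  B via B→a: +{a}
  C via C→a C: +{a}
  C via C→b b: +{b}
  S via S→B B: +{a}
  S via S→b C: +{b}
  S: {a,b}  A: {b}  B: {a}  C: {a,b}
[2]
  A via A→C: +{a}
  S: {a,b}  A: {a,b}  B: {a}  C: {a,b}
[3] — fixpoint
  S: {a,b}  A: {a,b}  B: {a}  C: {a,b}

Compute FOLLOW by fixpoint:
initialize: $ ∈ FOLLOW(S)
pass 1:
  S→B B: FOLLOW(B) ⊇ FIRST(B) = {a}; new: +{a}
  S→B B: FOLLOW(B) ⊇ FOLLOW(S) ⊇ {$}; new: +{$}
  S→a A: FOLLOW(A) ⊇ FOLLOW(S) ⊇ {$}; new: +{$}
  S→b C: FOLLOW(C) ⊇ FOLLOW(S) ⊇ {$}; new: +{$}
  FOLLOW(S)={$}  FOLLOW(A)={$}  FOLLOW(B)={$,a}  FOLLOW(C)={$}
pass 2: done
  FOLLOW(S)={$}  FOLLOW(A)={$}  FOLLOW(B)={$,a}  FOLLOW(C)={$}

FOLLOW(B) = ["$", "a"]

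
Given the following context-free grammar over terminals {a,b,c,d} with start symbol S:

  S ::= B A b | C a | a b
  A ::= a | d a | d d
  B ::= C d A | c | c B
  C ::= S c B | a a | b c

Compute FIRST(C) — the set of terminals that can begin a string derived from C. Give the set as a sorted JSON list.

FIRST sets, iterate to fixpoint:
pass 1:
  A via A→a: +{a}
  A via A→d a: +{d}
  B via B→c: +{c}
  C via C→a a: +{a}
  C via C→b c: +{b}
  S via S→B A b: +{c}
  S via S→C a: +{a,b}
  FIRST[S]={a,b,c}  FIRST[A]={a,d}  FIRST[B]={c}  FIRST[C]={a,b}
pass 2:
  B via B→C d A: +{a,b}
  C via C→S c B: +{c}
  FIRST[S]={a,b,c}  FIRST[A]={a,d}  FIRST[B]={a,b,c}  FIRST[C]={a,b,c}
pass 3: (stable)
  FIRST[S]={a,b,c}  FIRST[A]={a,d}  FIRST[B]={a,b,c}  FIRST[C]={a,b,c}

FIRST(C) = ["a", "b", "c"]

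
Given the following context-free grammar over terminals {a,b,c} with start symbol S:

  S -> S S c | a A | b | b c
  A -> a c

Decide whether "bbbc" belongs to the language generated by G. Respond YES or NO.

Convert to CNF:
  S -> S X3 | T0 A | T2 T1 | b
  A -> T0 T1
  T0 -> a
  T1 -> c
  T2 -> b
  X3 -> S T1

CYK fill:
  cell(0,0) b: {S,T2}  orig:{S}
  cell(1,1) b: {S,T2}  orig:{S}
  cell(2,2) b: {S,T2}  orig:{S}
  cell(3,3) c: {T1}  orig:{}
  cell(0,1) bb: ∅
  cell(1,2) bb: ∅
  cell(2,3) bc: {S,X3}  orig:{S}
  cell(0,2) bbb: ∅
  cell(1,3) bbc: {S}
  cell(0,3) bbbc: ∅

S ∉ T[0,3] ⇒ NO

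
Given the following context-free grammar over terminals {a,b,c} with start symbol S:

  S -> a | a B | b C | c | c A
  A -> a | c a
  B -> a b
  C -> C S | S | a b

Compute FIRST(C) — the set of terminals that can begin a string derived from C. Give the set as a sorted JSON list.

FIRST sets, iterate to fixpoint:
iter 1:
  A via A→a: +{a}
  A via A→c a: +{c}
  B via B→a b: +{a}
  C via C→a b: +{a}
  S via S→a: +{a}
  S via S→b C: +{b}
  S via S→c: +{c}
  S: {a,b,c}  A: {a,c}  B: {a}  C: {a}
iter 2:
  C via C→S: +{b,c}
  S: {a,b,c}  A: {a,c}  B: {a}  C: {a,b,c}
iter 3: (stable)
  S: {a,b,c}  A: {a,c}  B: {a}  C: {a,b,c}

FIRST(C) = ["a", "b", "c"]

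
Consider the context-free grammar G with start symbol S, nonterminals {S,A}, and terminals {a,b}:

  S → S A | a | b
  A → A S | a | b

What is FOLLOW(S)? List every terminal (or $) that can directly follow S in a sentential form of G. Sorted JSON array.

FIRST sets, iterate to fixpoint:
[1]
  A via A→a: +{a}
  A via A→b: +{b}
  S via S→a: +{a}
  S via S→b: +{b}
  FIRST(S)={a,b}  FIRST(A)={a,b}
[2] (no change)
  FIRST(S)={a,b}  FIRST(A)={a,b}

FOLLOW iteration:
FOLLOW(S) := {$}
pass 1:
  A→A S: FOLLOW(A) ⊇ FIRST(S) = {a,b}; new: +{a,b}
  A→A S: FOLLOW(S) ⊇ FOLLOW(A) ⊇ {a,b}; new: +{a,b}
  S→S A: FOLLOW(A) ⊇ FOLLOW(S) ⊇ {$,a,b}; new: +{$}
  S: {$,a,b}  A: {$,a,b}
pass 2: done
  S: {$,a,b}  A: {$,a,b}

FOLLOW(S) = ["$", "a", "b"]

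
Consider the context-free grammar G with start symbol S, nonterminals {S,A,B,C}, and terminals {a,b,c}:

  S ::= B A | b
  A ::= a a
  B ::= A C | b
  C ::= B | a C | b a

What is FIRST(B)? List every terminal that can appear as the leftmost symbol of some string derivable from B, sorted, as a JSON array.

FIRST iteration:
round 1:
  A via A→a a: +{a}
  B via B→A C: +{a}
  B via B→b: +{b}
  C via C→B: +{a,b}
  S via S→B A: +{a,b}
  FIRST(S)={a,b}  FIRST(A)={a}  FIRST(B)={a,b}  FIRST(C)={a,b}
round 2: (no change)
  FIRST(S)={a,b}  FIRST(A)={a}  FIRST(B)={a,b}  FIRST(C)={a,b}

FIRST(B) = ["a", "b"]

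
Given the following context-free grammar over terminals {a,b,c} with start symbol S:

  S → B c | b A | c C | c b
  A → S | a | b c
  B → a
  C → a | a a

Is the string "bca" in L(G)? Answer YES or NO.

Convert to CNF:
  S -> B T0 | T0 C | T0 T1 | T1 A
  A -> B T0 | T0 C | T0 T1 | T1 A | T1 T0 | a
  B -> a
  C -> T2 T2 | a
  T0 -> c
  T1 -> b
  T2 -> a

CYK fill:
  cell(0,0) b: {T1}  orig:{}
  cell(1,1) c: {T0}  orig:{}
  cell(2,2) a: {A,B,C,T2}  orig:{A,B,C}
  cell(0,1) bc: {A}
  cell(1,2) ca: {A,S}
  cell(0,2) bca: {A,S}

S ∈ T[0,2] ⇒ YES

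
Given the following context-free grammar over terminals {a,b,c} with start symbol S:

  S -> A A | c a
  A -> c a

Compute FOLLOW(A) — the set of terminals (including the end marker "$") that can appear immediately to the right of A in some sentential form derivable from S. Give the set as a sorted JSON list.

Compute FIRST by fixpoint:
pass 1:
  A via A→c a: +{c}
  S via S→A A: +{c}
  FIRST(S)={c}  FIRST(A)={c}
pass 2: done
  FIRST(S)={c}  FIRST(A)={c}

FOLLOW sets:
initialize: $ ∈ FOLLOW(S)
round 1:
  S→A A: FOLLOW(A) ⊇ FIRST(A) = {c}; new: +{c}
  S→A A: FOLLOW(A) ⊇ FOLLOW(S) ⊇ {$}; new: +{$}
  FOLLOW[S]={$}  FOLLOW[A]={$,c}
round 2: done
  FOLLOW[S]={$}  FOLLOW[A]={$,c}

FOLLOW(A) = ["$", "c"]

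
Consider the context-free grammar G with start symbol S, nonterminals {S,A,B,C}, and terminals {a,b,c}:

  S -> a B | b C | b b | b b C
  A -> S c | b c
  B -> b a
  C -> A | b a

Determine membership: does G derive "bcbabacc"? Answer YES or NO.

CNF form of G:
  S -> T1 C | T1 T1 | T1 X3 | T2 B
  A -> S T0 | T1 T0
  B -> T1 T2
  C -> S T0 | T1 T0 | T1 T2
  T0 -> c
  T1 -> b
  T2 -> a
  X3 -> T1 C

CYK fill:
  cell(0,0) b: {T1}  orig:{}
  cell(1,1) c: {T0}  orig:{}
  cell(2,2) b: {T1}  orig:{}
  cell(3,3) a: {T2}  orig:{}
  cell(4,4) b: {T1}  orig:{}
  cell(5,5) a: {T2}  orig:{}
  cell(6,6) c: {T0}  orig:{}
  cell(7,7) c: {T0}  orig:{}
  cell(0,1) bc: {A,C}
  cell(1,2) cb: ∅
  cell(2,3) ba: {B,C}
  cell(3,4) ab: ∅
  cell(4,5) ba: {B,C}
  cell(5,6) ac: ∅
  cell(6,7) cc: ∅
  cell(0,2) bcb: ∅
  cell(1,3) cba: ∅
  cell(2,4) bab: ∅
  cell(3,5) aba: {S}
  cell(4,6) bac: ∅
  cell(5,7) acc: ∅
  cell(0,3) bcba: ∅
  cell(1,4) cbab: ∅
  cell(2,5) baba: ∅
  cell(3,6) abac: {A,C}
  cell(4,7) bacc: ∅
  cell(0,4) bcbab: ∅
  cell(1,5) cbaba: ∅
  cell(2,6) babac: {S,X3}  orig:{S}
  cell(3,7) abacc: ∅
  cell(0,5) bcbaba: ∅
  cell(1,6) cbabac: ∅
  cell(2,7) babacc: {A,C}
  cell(0,6) bcbabac: ∅
  cell(1,7) cbabacc: ∅
  cell(0,7) bcbabacc: ∅

S ∉ T[0,7] ⇒ NO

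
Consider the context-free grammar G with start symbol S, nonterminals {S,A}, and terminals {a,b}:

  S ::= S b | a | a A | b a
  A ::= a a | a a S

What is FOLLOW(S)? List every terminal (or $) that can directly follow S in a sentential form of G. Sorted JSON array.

FIRST iteration:
round 1:
  A via A→a a: +{a}
  S via S→a: +{a}
  S via S→b a: +{b}
  FIRST[S]={a,b}  FIRST[A]={a}
round 2: (no change)
  FIRST[S]={a,b}  FIRST[A]={a}

FOLLOW iteration:
FOLLOW(S) := {$}
[1]
  S→S b: FOLLOW(S) ⊇ FIRST(b) = {b}; new: +{b}
  S→a A: FOLLOW(A) ⊇ FOLLOW(S) ⊇ {$,b}; new: +{$,b}
  FOLLOW(S)={$,b}  FOLLOW(A)={$,b}
[2] (stable)
  FOLLOW(S)={$,b}  FOLLOW(A)={$,b}

FOLLOW(S) = ["$", "b"]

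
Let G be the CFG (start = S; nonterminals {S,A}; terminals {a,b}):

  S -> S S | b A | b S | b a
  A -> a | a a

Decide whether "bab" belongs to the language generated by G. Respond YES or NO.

Convert to CNF:
  S -> S S | T1 A | T1 S | T1 T0
  A -> T0 T0 | a
  T0 -> a
  T1 -> b

CYK fill:
  T[0,0] 'b' = {T1}  orig:{}
  T[1,1] 'a' = {A,T0}  orig:{A}
  T[2,2] 'b' = {T1}  orig:{}
  T[0,1] 'ba' = {S}
  T[1,2] 'ab' = ∅
  T[0,2] 'bab' = ∅

S ∉ T[0,2] ⇒ NO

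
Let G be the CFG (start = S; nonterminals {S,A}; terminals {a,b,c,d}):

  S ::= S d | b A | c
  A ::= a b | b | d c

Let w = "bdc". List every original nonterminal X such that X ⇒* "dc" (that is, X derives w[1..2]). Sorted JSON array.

Convert to CNF:
  S -> S T2 | T1 A | c
  A -> T0 T1 | T2 T3 | b
  T0 -> a
  T1 -> b
  T2 -> d
  T3 -> c

Fill CYK table bottom-up (cells [i..j] with 1 ≤ i ≤ j ≤ 2 only):
  T[1,1] 'd' = {T2}  orig:{}
  T[2,2] 'c' = {S,T3}  orig:{S}
  T[1,2] 'dc' = {A}

Original NTs in T[1,2] deriving "dc": ["A"]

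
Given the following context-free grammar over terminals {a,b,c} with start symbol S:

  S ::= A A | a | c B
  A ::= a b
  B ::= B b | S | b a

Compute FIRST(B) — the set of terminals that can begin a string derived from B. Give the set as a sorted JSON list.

Compute FIRST by fixpoint:
pass 1:
  A via A→a b: +{a}
  B via B→b a: +{b}
  S via S→A A: +{a}
  S via S→c B: +{c}
  S: {a,c}  A: {a}  B: {b}
pass 2:
  B via B→S: +{a,c}
  S: {a,c}  A: {a}  B: {a,b,c}
pass 3: (no change)
  S: {a,c}  A: {a}  B: {a,b,c}

FIRST(B) = ["a", "b", "c"]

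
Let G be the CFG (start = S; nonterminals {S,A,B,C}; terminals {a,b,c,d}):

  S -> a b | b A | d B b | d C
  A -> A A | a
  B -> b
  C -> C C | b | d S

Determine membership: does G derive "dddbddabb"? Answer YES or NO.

CNF form of G:
  S -> T0 C | T0 X3 | T1 T2 | T2 A
  A -> A A | a
  B -> b
  C -> C C | T0 S | b
  T0 -> d
  T1 -> a
  T2 -> b
  X3 -> B T2

CYK table (by increasing span):
  T[0,0] 'd' = {T0}  orig:{}
  T[1,1] 'd' = {T0}  orig:{}
  T[2,2] 'd' = {T0}  orig:{}
  T[3,3] 'b' = {B,C,T2}  orig:{B,C}
  T[4,4] 'd' = {T0}  orig:{}
  T[5,5] 'd' = {T0}  orig:{}
  T[6,6] 'a' = {A,T1}  orig:{A}
  T[7,7] 'b' = {B,C,T2}  orig:{B,C}
  T[8,8] 'b' = {B,C,T2}  orig:{B,C}
  T[0,1] 'dd' = ∅
  T[1,2] 'dd' = ∅
  T[2,3] 'db' = {S}
  T[3,4] 'bd' = ∅
  T[4,5] 'dd' = ∅
  T[5,6] 'da' = ∅
  T[6,7] 'ab' = {S}
  T[7,8] 'bb' = {C,X3}  orig:{C}
  T[0,2] 'ddd' = ∅
  T[1,3] 'ddb' = {C}
  T[2,4] 'dbd' = ∅
  T[3,5] 'bdd' = ∅
  T[4,6] 'dda' = ∅
  T[5,7] 'dab' = {C}
  T[6,8] 'abb' = ∅
  T[0,3] 'dddb' = {S}
  T[1,4] 'ddbd' = ∅
  T[2,5] 'dbdd' = ∅
  T[3,6] 'bdda' = ∅
  T[4,7] 'ddab' = {S}
  T[5,8] 'dabb' = {C}
  T[0,4] 'dddbd' = ∅
  T[1,5] 'ddbdd' = ∅
  T[2,6] 'dbdda' = ∅
  T[3,7] 'bddab' = ∅
  T[4,8] 'ddabb' = {S}
  T[0,5] 'dddbdd' = ∅
  T[1,6] 'ddbdda' = ∅
  T[2,7] 'dbddab' = ∅
  T[3,8] 'bddabb' = ∅
  T[0,6] 'dddbdda' = ∅
  T[1,7] 'ddbddab' = ∅
  T[2,8] 'dbddabb' = ∅
  T[0,7] 'dddbddab' = ∅
  T[1,8] 'ddbddabb' = ∅
  T[0,8] 'dddbddabb' = ∅

S ∉ T[0,8] ⇒ NO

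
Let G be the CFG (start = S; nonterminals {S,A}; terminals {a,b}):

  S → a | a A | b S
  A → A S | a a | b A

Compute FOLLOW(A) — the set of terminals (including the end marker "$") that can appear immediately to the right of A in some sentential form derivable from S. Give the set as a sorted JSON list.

FIRST iteration:
iter 1:
  A via A→a a: +{a}
  A via A→b A: +{b}
  S via S→a: +{a}
  S via S→b S: +{b}
  FIRST[S]={a,b}  FIRST[A]={a,b}
iter 2: (no change)
  FIRST[S]={a,b}  FIRST[A]={a,b}

Compute FOLLOW by fixpoint:
seed FOLLOW(S) with $
[1]
  A→A S: FOLLOW(A) ⊇ FIRST(S) = {a,b}; new: +{a,b}
  A→A S: FOLLOW(S) ⊇ FOLLOW(A) ⊇ {a,b}; new: +{a,b}
  S→a A: FOLLOW(A) ⊇ FOLLOW(S) ⊇ {$,a,b}; new: +{$}
  FOLLOW[S]={$,a,b}  FOLLOW[A]={$,a,b}
[2] done
  FOLLOW[S]={$,a,b}  FOLLOW[A]={$,a,b}

FOLLOW(A) = ["$", "a", "b"]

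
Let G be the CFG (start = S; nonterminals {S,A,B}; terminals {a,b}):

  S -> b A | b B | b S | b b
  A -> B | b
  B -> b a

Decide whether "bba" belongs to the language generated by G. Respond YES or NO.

CNF form of G:
  S -> T0 A | T0 B | T0 S | T0 T0
  A -> T0 T1 | b
  B -> T0 T1
  T0 -> b
  T1 -> a

CYK table (by increasing span):
  cell(0,0) b: {A,T0}  orig:{A}
  cell(1,1) b: {A,T0}  orig:{A}
  cell(2,2) a: {T1}  orig:{}
  cell(0,1) bb: {S}
  cell(1,2) ba: {A,B}
  cell(0,2) bba: {S}

S ∈ T[0,2] ⇒ YES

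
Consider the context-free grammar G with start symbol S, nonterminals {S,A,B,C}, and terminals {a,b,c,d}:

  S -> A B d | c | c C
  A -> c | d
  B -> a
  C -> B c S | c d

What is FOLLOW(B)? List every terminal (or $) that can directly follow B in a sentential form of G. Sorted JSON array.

FIRST sets, iterate to fixpoint:
round 1:
  A via A→c: +{c}
  A via A→d: +{d}
  B via B→a: +{a}
  C via C→B c S: +{a}
  C via C→c d: +{c}
  S via S→A B d: +{c,d}
  S: {c,d}  A: {c,d}  B: {a}  C: {a,c}
round 2: (stable)
  S: {c,d}  A: {c,d}  B: {a}  C: {a,c}

FOLLOW sets:
seed FOLLOW(S) with $
round 1:
  C→B c S: FOLLOW(B) ⊇ FIRST(c) = {c}; new: +{c}
  S→A B d: FOLLOW(A) ⊇ FIRST(B) = {a}; new: +{a}
  S→A B d: FOLLOW(B) ⊇ FIRST(d) = {d}; new: +{d}
  S→c C: FOLLOW(C) ⊇ FOLLOW(S) ⊇ {$}; new: +{$}
  FOLLOW[S]={$}  FOLLOW[A]={a}  FOLLOW[B]={c,d}  FOLLOW[C]={$}
round 2: (no change)
  FOLLOW[S]={$}  FOLLOW[A]={a}  FOLLOW[B]={c,d}  FOLLOW[C]={$}

FOLLOW(B) = ["c", "d"]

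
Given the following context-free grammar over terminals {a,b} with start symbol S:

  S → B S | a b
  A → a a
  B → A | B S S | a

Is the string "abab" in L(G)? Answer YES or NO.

Convert to CNF:
  S -> B S | T0 T1
  A -> T0 T0
  B -> B X2 | T0 T0 | a
  T0 -> a
  T1 -> b
  X2 -> S S

Fill CYK table bottom-up:
  [0..0]={B,T0}  "a"  orig:{B}
  [1..1]={T1}  "b"  orig:{}
  [2..2]={B,T0}  "a"  orig:{B}
  [3..3]={T1}  "b"  orig:{}
  [0..1]={S}  "ab"
  [1..2]=∅  "ba"
  [2..3]={S}  "ab"
  [0..2]=∅  "aba"
  [1..3]=∅  "bab"
  [0..3]={X2}  "abab"  orig:{}

S ∉ T[0,3] ⇒ NO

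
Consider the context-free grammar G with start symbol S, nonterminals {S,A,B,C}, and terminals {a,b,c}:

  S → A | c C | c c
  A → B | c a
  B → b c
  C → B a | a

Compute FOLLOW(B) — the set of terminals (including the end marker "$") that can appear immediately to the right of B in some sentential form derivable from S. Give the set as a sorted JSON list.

Compute FIRST by fixpoint:
pass 1:
  A via A→c a: +{c}
  B via B→b c: +{b}
  C via C→B a: +{b}
  C via C→a: +{a}
  S via S→A: +{c}
  S: {c}  A: {c}  B: {b}  C: {a,b}
pass 2:
  A via A→B: +{b}
  S via S→A: +{b}
  S: {b,c}  A: {b,c}  B: {b}  C: {a,b}
pass 3: (no change)
  S: {b,c}  A: {b,c}  B: {b}  C: {a,b}

Compute FOLLOW by fixpoint:
FOLLOW(S) := {$}
pass 1:
  C→B a: FOLLOW(B) ⊇ FIRST(a) = {a}; new: +{a}
  S→A: FOLLOW(A) ⊇ FOLLOW(S) ⊇ {$}; new: +{$}
  S→c C: FOLLOW(C) ⊇ FOLLOW(S) ⊇ {$}; new: +{$}
  FOLLOW(S)={$}  FOLLOW(A)={$}  FOLLOW(B)={a}  FOLLOW(C)={$}
pass 2:
  A→B: FOLLOW(B) ⊇ FOLLOW(A) ⊇ {$}; new: +{$}
  FOLLOW(S)={$}  FOLLOW(A)={$}  FOLLOW(B)={$,a}  FOLLOW(C)={$}
pass 3: done
  FOLLOW(S)={$}  FOLLOW(A)={$}  FOLLOW(B)={$,a}  FOLLOW(C)={$}

FOLLOW(B) = ["$", "a"]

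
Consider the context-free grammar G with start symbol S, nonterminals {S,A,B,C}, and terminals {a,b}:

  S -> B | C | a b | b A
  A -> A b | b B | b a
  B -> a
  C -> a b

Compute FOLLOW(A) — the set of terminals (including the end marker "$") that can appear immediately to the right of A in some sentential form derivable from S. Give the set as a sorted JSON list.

FIRST sets, iterate to fixpoint:
round 1:
  A via A→b B: +{b}
  B via B→a: +{a}
  C via C→a b: +{a}
  S via S→B: +{a}
  S via S→b A: +{b}
  FIRST[S]={a,b}  FIRST[A]={b}  FIRST[B]={a}  FIRST[C]={a}
round 2: (no change)
  FIRST[S]={a,b}  FIRST[A]={b}  FIRST[B]={a}  FIRST[C]={a}

Compute FOLLOW by fixpoint:
seed FOLLOW(S) with $
iter 1:
  A→A b: FOLLOW(A) ⊇ FIRST(b) = {b}; new: +{b}
  A→b B: FOLLOW(B) ⊇ FOLLOW(A) ⊇ {b}; new: +{b}
  S→B: FOLLOW(B) ⊇ FOLLOW(S) ⊇ {$}; new: +{$}
  S→C: FOLLOW(C) ⊇ FOLLOW(S) ⊇ {$}; new: +{$}
  S→b A: FOLLOW(A) ⊇ FOLLOW(S) ⊇ {$}; new: +{$}
  FOLLOW[S]={$}  FOLLOW[A]={$,b}  FOLLOW[B]={$,b}  FOLLOW[C]={$}
iter 2: (no change)
  FOLLOW[S]={$}  FOLLOW[A]={$,b}  FOLLOW[B]={$,b}  FOLLOW[C]={$}

FOLLOW(A) = ["$", "b"]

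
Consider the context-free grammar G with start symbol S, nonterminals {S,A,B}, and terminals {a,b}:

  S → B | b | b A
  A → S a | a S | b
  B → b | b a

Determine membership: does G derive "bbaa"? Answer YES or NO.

CNF form of G:
  S -> T1 A | T1 T0 | b
  A -> S T0 | T0 S | b
  B -> T1 T0 | b
  T0 -> a
  T1 -> b

Fill CYK table bottom-up:
  [0..0]={A,B,S,T1}  "b"  orig:{A,B,S}
  [1..1]={A,B,S,T1}  "b"  orig:{A,B,S}
  [2..2]={T0}  "a"  orig:{}
  [3..3]={T0}  "a"  orig:{}
  [0..1]={S}  "bb"
  [1..2]={A,B,S}  "ba"
  [2..3]=∅  "aa"
  [0..2]={A,S}  "bba"
  [1..3]={A}  "baa"
  [0..3]={A,S}  "bbaa"

S ∈ T[0,3] ⇒ YES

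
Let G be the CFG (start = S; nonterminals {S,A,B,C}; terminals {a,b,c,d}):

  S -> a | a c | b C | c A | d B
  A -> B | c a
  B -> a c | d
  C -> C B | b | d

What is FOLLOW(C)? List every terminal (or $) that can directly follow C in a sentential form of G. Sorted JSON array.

FIRST sets, iterate to fixpoint:
[1]
  A via A→c a: +{c}
  B via B→a c: +{a}
  B via B→d: +{d}
  C via C→b: +{b}
  C via C→d: +{d}
  S via S→a: +{a}
  S via S→b C: +{b}
  S via S→c A: +{c}
  S via S→d B: +{d}
  FIRST[S]={a,b,c,d}  FIRST[A]={c}  FIRST[B]={a,d}  FIRST[C]={b,d}
[2]
  A via A→B: +{a,d}
  FIRST[S]={a,b,c,d}  FIRST[A]={a,c,d}  FIRST[B]={a,d}  FIRST[C]={b,d}
[3] (no change)
  FIRST[S]={a,b,c,d}  FIRST[A]={a,c,d}  FIRST[B]={a,d}  FIRST[C]={b,d}

FOLLOW iteration:
seed FOLLOW(S) with $
pass 1:
  C→C B: FOLLOW(C) ⊇ FIRST(B) = {a,d}; new: +{a,d}
  C→C B: FOLLOW(B) ⊇ FOLLOW(C) ⊇ {a,d}; new: +{a,d}
  S→b C: FOLLOW(C) ⊇ FOLLOW(S) ⊇ {$}; new: +{$}
  S→c A: FOLLOW(A) ⊇ FOLLOW(S) ⊇ {$}; new: +{$}
  S→d B: FOLLOW(B) ⊇ FOLLOW(S) ⊇ {$}; new: +{$}
  S: {$}  A: {$}  B: {$,a,d}  C: {$,a,d}
pass 2: (stable)
  S: {$}  A: {$}  B: {$,a,d}  C: {$,a,d}

FOLLOW(C) = ["$", "a", "d"]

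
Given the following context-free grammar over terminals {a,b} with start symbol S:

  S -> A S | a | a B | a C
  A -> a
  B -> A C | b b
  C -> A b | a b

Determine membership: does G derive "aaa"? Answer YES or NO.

CNF form of G:
  S -> A S | T1 B | T1 C | a
  A -> a
  B -> A C | T0 T0
  C -> A T0 | T1 T0
  T0 -> b
  T1 -> a

Fill CYK table bottom-up:
  cell(0,0) a: {A,S,T1}  orig:{A,S}
  cell(1,1) a: {A,S,T1}  orig:{A,S}
  cell(2,2) a: {A,S,T1}  orig:{A,S}
  cell(0,1) aa: {S}
  cell(1,2) aa: {S}
  cell(0,2) aaa: {S}

S ∈ T[0,2] ⇒ YES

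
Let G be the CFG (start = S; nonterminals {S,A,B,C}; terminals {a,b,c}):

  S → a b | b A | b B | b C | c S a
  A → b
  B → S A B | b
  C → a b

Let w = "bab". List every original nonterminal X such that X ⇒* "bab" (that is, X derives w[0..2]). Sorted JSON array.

Convert to CNF:
  S -> T0 T1 | T1 A | T1 B | T1 C | T2 X4
  A -> b
  B -> S X3 | b
  C -> T0 T1
  T0 -> a
  T1 -> b
  T2 -> c
  X3 -> A B
  X4 -> S T0

Fill CYK table bottom-up — only the sub-triangle for w[0..2]:
  cell(0,0) b: {A,B,T1}  orig:{A,B}
  cell(1,1) a: {T0}  orig:{}
  cell(2,2) b: {A,B,T1}  orig:{A,B}
  cell(0,1) ba: ∅
  cell(1,2) ab: {C,S}
  cell(0,2) bab: {S}

Original NTs in T[0,2] deriving "bab": ["S"]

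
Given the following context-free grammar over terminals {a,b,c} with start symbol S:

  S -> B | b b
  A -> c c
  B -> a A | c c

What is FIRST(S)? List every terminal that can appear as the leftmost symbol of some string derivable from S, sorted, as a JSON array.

FIRST sets, iterate to fixpoint:
iter 1:
  A via A→c c: +{c}
  B via B→a A: +{a}
  B via B→c c: +{c}
  S via S→B: +{a,c}
  S via S→b b: +{b}
  FIRST(S)={a,b,c}  FIRST(A)={c}  FIRST(B)={a,c}
iter 2: — fixpoint
  FIRST(S)={a,b,c}  FIRST(A)={c}  FIRST(B)={a,c}

FIRST(S) = ["a", "b", "c"]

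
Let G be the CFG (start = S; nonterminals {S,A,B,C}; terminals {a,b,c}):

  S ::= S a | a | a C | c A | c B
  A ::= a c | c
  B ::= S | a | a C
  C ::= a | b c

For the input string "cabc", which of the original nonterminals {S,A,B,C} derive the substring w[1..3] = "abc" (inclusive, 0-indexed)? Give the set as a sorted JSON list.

Convert to CNF:
  S -> S T0 | T0 C | T1 A | T1 B | a
  A -> T0 T1 | c
  B -> S T0 | T0 C | T1 A | T1 B | a
  C -> T2 T1 | a
  T0 -> a
  T1 -> c
  T2 -> b

Fill CYK table bottom-up — only the sub-triangle for w[1..3]:
  T[1,1] 'a' = {B,C,S,T0}  orig:{B,C,S}
  T[2,2] 'b' = {T2}  orig:{}
  T[3,3] 'c' = {A,T1}  orig:{A}
  T[1,2] 'ab' = ∅
  T[2,3] 'bc' = {C}
  T[1,3] 'abc' = {B,S}

Original NTs in T[1,3] deriving "abc": ["B", "S"]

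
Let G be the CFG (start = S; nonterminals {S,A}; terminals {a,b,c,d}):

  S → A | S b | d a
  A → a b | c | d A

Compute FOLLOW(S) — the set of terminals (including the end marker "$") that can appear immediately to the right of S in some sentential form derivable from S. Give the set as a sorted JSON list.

FIRST iteration:
pass 1:
  A via A→a b: +{a}
  A via A→c: +{c}
  A via A→d A: +{d}
  S via S→A: +{a,c,d}
  FIRST[S]={a,c,d}  FIRST[A]={a,c,d}
pass 2: — fixpoint
  FIRST[S]={a,c,d}  FIRST[A]={a,c,d}

Compute FOLLOW by fixpoint:
seed FOLLOW(S) with $
round 1:
  S→A: FOLLOW(A) ⊇ FOLLOW(S) ⊇ {$}; new: +{$}
  S→S b: FOLLOW(S) ⊇ FIRST(b) = {b}; new: +{b}
  FOLLOW[S]={$,b}  FOLLOW[A]={$}
round 2:
  S→A: FOLLOW(A) ⊇ FOLLOW(S) ⊇ {$,b}; new: +{b}
  FOLLOW[S]={$,b}  FOLLOW[A]={$,b}
round 3: (no change)
  FOLLOW[S]={$,b}  FOLLOW[A]={$,b}

FOLLOW(S) = ["$", "b"]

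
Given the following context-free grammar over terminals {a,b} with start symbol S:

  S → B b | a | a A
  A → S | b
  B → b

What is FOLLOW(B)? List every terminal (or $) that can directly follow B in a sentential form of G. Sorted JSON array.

FIRST sets, iterate to fixpoint:
round 1:
  A via A→b: +{b}
  B via B→b: +{b}
  S via S→B b: +{b}
  S via S→a: +{a}
  FIRST(S)={a,b}  FIRST(A)={b}  FIRST(B)={b}
round 2:
  A via A→S: +{a}
  FIRST(S)={a,b}  FIRST(A)={a,b}  FIRST(B)={b}
round 3: done
  FIRST(S)={a,b}  FIRST(A)={a,b}  FIRST(B)={b}

FOLLOW sets:
FOLLOW(S) := {$}
iter 1:
  S→B b: FOLLOW(B) ⊇ FIRST(b) = {b}; new: +{b}
  S→a A: FOLLOW(A) ⊇ FOLLOW(S) ⊇ {$}; new: +{$}
  S: {$}  A: {$}  B: {b}
iter 2: (no change)
  S: {$}  A: {$}  B: {b}

FOLLOW(B) = ["b"]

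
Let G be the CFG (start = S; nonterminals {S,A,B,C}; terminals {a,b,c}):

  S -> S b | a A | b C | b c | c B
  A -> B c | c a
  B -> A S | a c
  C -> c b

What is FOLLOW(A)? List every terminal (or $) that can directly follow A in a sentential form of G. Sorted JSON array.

FIRST iteration:
[1]
  A via A→c a: +{c}
  B via B→A S: +{c}
  B via B→a c: +{a}
  C via C→c b: +{c}
  S via S→a A: +{a}
  S via S→b C: +{b}
  S via S→c B: +{c}
  S: {a,b,c}  A: {c}  B: {a,c}  C: {c}
[2]
  A via A→B c: +{a}
  S: {a,b,c}  A: {a,c}  B: {a,c}  C: {c}
[3] (no change)
  S: {a,b,c}  A: {a,c}  B: {a,c}  C: {c}

FOLLOW sets:
seed FOLLOW(S) with $
iter 1:
  A→B c: FOLLOW(B) ⊇ FIRST(c) = {c}; new: +{c}
  B→A S: FOLLOW(A) ⊇ FIRST(S) = {a,b,c}; new: +{a,b,c}
  B→A S: FOLLOW(S) ⊇ FOLLOW(B) ⊇ {c}; new: +{c}
  S→S b: FOLLOW(S) ⊇ FIRST(b) = {b}; new: +{b}
  S→a A: FOLLOW(A) ⊇ FOLLOW(S) ⊇ {$,b,c}; new: +{$}
  S→b C: FOLLOW(C) ⊇ FOLLOW(S) ⊇ {$,b,c}; new: +{$,b,c}
  S→c B: FOLLOW(B) ⊇ FOLLOW(S) ⊇ {$,b,c}; new: +{$,b}
  S: {$,b,c}  A: {$,a,b,c}  B: {$,b,c}  C: {$,b,c}
iter 2: done
  S: {$,b,c}  A: {$,a,b,c}  B: {$,b,c}  C: {$,b,c}

FOLLOW(A) = ["$", "a", "b", "c"]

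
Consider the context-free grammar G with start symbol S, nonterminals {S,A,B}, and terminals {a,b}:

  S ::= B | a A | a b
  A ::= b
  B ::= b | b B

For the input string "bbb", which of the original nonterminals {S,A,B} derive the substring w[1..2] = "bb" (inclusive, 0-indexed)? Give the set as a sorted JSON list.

Convert to CNF:
  S -> T0 B | T1 A | T1 T0 | b
  A -> b
  B -> T0 B | b
  T0 -> b
  T1 -> a

Fill CYK table bottom-up (cells [i..j] with 1 ≤ i ≤ j ≤ 2 only):
  [1..1]={A,B,S,T0}  "b"  orig:{A,B,S}
  [2..2]={A,B,S,T0}  "b"  orig:{A,B,S}
  [1..2]={B,S}  "bb"

Original NTs in T[1,2] deriving "bb": ["B", "S"]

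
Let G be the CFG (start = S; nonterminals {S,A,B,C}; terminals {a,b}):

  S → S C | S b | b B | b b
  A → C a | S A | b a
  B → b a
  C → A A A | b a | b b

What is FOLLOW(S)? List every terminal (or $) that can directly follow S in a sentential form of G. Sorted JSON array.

Compute FIRST by fixpoint:
round 1:
  A via A→b a: +{b}
  B via B→b a: +{b}
  C via C→A A A: +{b}
  S via S→b B: +{b}
  FIRST[S]={b}  FIRST[A]={b}  FIRST[B]={b}  FIRST[C]={b}
round 2: — fixpoint
  FIRST[S]={b}  FIRST[A]={b}  FIRST[B]={b}  FIRST[C]={b}

Compute FOLLOW by fixpoint:
seed FOLLOW(S) with $
[1]
  A→C a: FOLLOW(C) ⊇ FIRST(a) = {a}; new: +{a}
  A→S A: FOLLOW(S) ⊇ FIRST(A) = {b}; new: +{b}
  C→A A A: FOLLOW(A) ⊇ FIRST(A) = {b}; new: +{b}
  C→A A A: FOLLOW(A) ⊇ FOLLOW(C) ⊇ {a}; new: +{a}
  S→S C: FOLLOW(C) ⊇ FOLLOW(S) ⊇ {$,b}; new: +{$,b}
  S→b B: FOLLOW(B) ⊇ FOLLOW(S) ⊇ {$,b}; new: +{$,b}
  FOLLOW[S]={$,b}  FOLLOW[A]={a,b}  FOLLOW[B]={$,b}  FOLLOW[C]={$,a,b}
[2]
  C→A A A: FOLLOW(A) ⊇ FOLLOW(C) ⊇ {$,a,b}; new: +{$}
  FOLLOW[S]={$,b}  FOLLOW[A]={$,a,b}  FOLLOW[B]={$,b}  FOLLOW[C]={$,a,b}
[3] (stable)
  FOLLOW[S]={$,b}  FOLLOW[A]={$,a,b}  FOLLOW[B]={$,b}  FOLLOW[C]={$,a,b}

FOLLOW(S) = ["$", "b"]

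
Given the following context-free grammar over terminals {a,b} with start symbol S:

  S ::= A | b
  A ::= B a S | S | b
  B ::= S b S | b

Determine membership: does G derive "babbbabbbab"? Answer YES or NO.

CNF form of G:
  S -> B X4 | b
  A -> B X2 | b
  B -> S X3 | b
  T0 -> a
  T1 -> b
  X2 -> T0 S
  X3 -> T1 S
  X4 -> T0 S

CYK fill:
  [0..0]={A,B,S,T1}  "b"  orig:{A,B,S}
  [1..1]={T0}  "a"  orig:{}
  [2..2]={A,B,S,T1}  "b"  orig:{A,B,S}
  [3..3]={A,B,S,T1}  "b"  orig:{A,B,S}
  [4..4]={A,B,S,T1}  "b"  orig:{A,B,S}
  [5..5]={T0}  "a"  orig:{}
  [6..6]={A,B,S,T1}  "b"  orig:{A,B,S}
  [7..7]={A,B,S,T1}  "b"  orig:{A,B,S}
  [8..8]={A,B,S,T1}  "b"  orig:{A,B,S}
  [9..9]={T0}  "a"  orig:{}
  [10..10]={A,B,S,T1}  "b"  orig:{A,B,S}
  [0..1]=∅  "ba"
  [1..2]={X2,X4}  "ab"  orig:{}
  [2..3]={X3}  "bb"  orig:{}
  [3..4]={X3}  "bb"  orig:{}
  [4..5]=∅  "ba"
  [5..6]={X2,X4}  "ab"  orig:{}
  [6..7]={X3}  "bb"  orig:{}
  [7..8]={X3}  "bb"  orig:{}
  [8..9]=∅  "ba"
  [9..10]={X2,X4}  "ab"  orig:{}
  [0..2]={A,S}  "bab"
  [1..3]=∅  "abb"
  [2..4]={B}  "bbb"
  [3..5]=∅  "bba"
  [4..6]={A,S}  "bab"
  [5..7]=∅  "abb"
  [6..8]={B}  "bbb"
  [7..9]=∅  "bba"
  [8..10]={A,S}  "bab"
  [0..3]=∅  "babb"
  [1..4]=∅  "abbb"
  [2..5]=∅  "bbba"
  [3..6]={X3}  "bbab"  orig:{}
  [4..7]=∅  "babb"
  [5..8]=∅  "abbb"
  [6..9]=∅  "bbba"
  [7..10]={X3}  "bbab"  orig:{}
  [0..4]={B}  "babbb"
  [1..5]=∅  "abbba"
  [2..6]={A,B,S}  "bbbab"
  [3..7]=∅  "bbabb"
  [4..8]={B}  "babbb"
  [5..9]=∅  "abbba"
  [6..10]={A,B,S}  "bbbab"
  [0..5]=∅  "babbba"
  [1..6]={X2,X4}  "abbbab"  orig:{}
  [2..7]=∅  "bbbabb"
  [3..8]=∅  "bbabbb"
  [4..9]=∅  "babbba"
  [5..10]={X2,X4}  "abbbab"  orig:{}
  [0..6]={A,B,S}  "babbbab"
  [1..7]=∅  "abbbabb"
  [2..8]={B}  "bbbabbb"
  [3..9]=∅  "bbabbba"
  [4..10]={A,B,S}  "babbbab"
  [0..7]=∅  "babbbabb"
  [1..8]=∅  "abbbabbb"
  [2..9]=∅  "bbbabbba"
  [3..10]={X3}  "bbabbbab"  orig:{}
  [0..8]={B}  "babbbabbb"
  [1..9]=∅  "abbbabbba"
  [2..10]={A,B,S}  "bbbabbbab"
  [0..9]=∅  "babbbabbba"
  [1..10]={X2,X4}  "abbbabbbab"  orig:{}
  [0..10]={A,B,S}  "babbbabbbab"

S ∈ T[0,10] ⇒ YES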